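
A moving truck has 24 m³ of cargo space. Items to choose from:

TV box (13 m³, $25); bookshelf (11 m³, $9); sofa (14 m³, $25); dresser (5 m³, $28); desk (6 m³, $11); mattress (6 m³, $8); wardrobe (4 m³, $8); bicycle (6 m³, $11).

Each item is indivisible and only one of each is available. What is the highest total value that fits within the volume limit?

$64

This is a 0/1 knapsack; check combinations near the capacity.
- TV box+dresser+desk: volume 13+5+6=24, value 25+28+11=64
- TV box+dresser+bicycle: volume 13+5+6=24, value 25+28+11=64
- TV box+dresser+wardrobe: volume 13+5+4=22, value 25+28+8=61
Best: $64.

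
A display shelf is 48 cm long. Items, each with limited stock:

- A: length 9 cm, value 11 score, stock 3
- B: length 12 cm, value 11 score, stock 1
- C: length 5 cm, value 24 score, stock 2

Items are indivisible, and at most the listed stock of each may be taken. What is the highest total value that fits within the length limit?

81 score

Best selections within length 48 and stock limits:
- 3×A + 2×C: length 37, value 81
- 2×A + 1×B + 2×C: length 40, value 81
- 2×A + 2×C: length 28, value 70
Best: 81 score.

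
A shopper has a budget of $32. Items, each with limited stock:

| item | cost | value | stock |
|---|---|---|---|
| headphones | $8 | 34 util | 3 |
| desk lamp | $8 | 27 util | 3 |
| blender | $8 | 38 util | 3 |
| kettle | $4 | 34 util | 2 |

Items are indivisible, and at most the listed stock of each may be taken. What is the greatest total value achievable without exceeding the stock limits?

182 util

Best selections within cost 32 and stock limits:
- 3×blender + 2×kettle: cost 32, value 182
- 1×headphones + 2×blender + 2×kettle: cost 32, value 178
Best: 182 util.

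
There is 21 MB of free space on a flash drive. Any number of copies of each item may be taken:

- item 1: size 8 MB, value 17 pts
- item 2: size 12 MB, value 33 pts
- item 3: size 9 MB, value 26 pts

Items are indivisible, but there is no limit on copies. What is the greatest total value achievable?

59 pts

Best value-per-unit is item 3 at 26/9; filling with it alone gives 2×26 = 52.
Optimal mix: 1×item 2 + 1×item 3 → size 21, value 59.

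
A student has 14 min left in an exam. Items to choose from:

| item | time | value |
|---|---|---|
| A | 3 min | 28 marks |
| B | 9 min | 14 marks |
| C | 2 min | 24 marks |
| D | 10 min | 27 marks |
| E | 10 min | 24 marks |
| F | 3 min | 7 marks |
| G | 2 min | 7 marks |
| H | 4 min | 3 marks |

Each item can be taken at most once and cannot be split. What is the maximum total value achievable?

Check high-value combinations within 14 min:
- A+C+F+G+H: time 3+2+3+2+4=14, value 28+24+7+7+3=69
- A+C+F+G: time 3+2+3+2=10, value 28+24+7+7=66
- A+B+C: time 3+9+2=14, value 28+14+24=66
- A+C+G+H: time 3+2+2+4=11, value 28+24+7+3=62
- A+C+F+H: time 3+2+3+4=12, value 28+24+7+3=62
Best: 69 marks.

69 marks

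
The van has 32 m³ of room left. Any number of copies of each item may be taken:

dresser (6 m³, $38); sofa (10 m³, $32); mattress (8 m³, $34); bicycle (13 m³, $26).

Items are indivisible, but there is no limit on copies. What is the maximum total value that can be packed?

Best value-per-unit is dresser at 38/6, and filling with it alone uses volume 5×6=30. No mix of the others beats 5×38 = 190.

$190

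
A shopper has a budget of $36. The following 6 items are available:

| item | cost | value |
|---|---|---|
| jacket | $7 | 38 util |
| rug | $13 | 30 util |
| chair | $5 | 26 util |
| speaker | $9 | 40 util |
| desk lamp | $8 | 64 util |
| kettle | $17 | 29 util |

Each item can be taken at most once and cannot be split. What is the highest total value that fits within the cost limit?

Check high-value combinations within $36:
- jacket+chair+speaker+desk lamp: cost 7+5+9+8=29, value 38+26+40+64=168
- rug+chair+speaker+desk lamp: cost 13+5+9+8=35, value 30+26+40+64=160
- jacket+rug+chair+desk lamp: cost 7+13+5+8=33, value 38+30+26+64=158
- jacket+speaker+desk lamp: cost 7+9+8=24, value 38+40+64=142
- rug+speaker+desk lamp: cost 13+9+8=30, value 30+40+64=134
Best: 168 util.

168 util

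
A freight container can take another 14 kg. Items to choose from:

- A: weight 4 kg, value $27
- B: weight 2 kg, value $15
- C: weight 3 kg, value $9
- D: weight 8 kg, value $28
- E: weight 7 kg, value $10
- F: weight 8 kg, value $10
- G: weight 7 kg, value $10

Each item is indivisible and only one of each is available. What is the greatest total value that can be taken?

Check high-value combinations within 14 kg:
- A+B+D: weight 4+2+8=14, value 27+15+28=70
- A+D: weight 4+8=12, value 27+28=55
- B+C+D: weight 2+3+8=13, value 15+9+28=52
- A+B+E: weight 4+2+7=13, value 27+15+10=52
- A+B+G: weight 4+2+7=13, value 27+15+10=52
Best: $70.

$70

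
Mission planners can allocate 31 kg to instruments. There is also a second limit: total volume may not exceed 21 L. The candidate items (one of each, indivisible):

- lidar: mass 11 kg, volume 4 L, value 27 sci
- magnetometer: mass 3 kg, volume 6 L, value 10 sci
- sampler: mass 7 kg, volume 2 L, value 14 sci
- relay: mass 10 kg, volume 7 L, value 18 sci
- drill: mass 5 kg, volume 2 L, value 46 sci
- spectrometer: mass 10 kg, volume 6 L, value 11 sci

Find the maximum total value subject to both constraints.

101 sci

Feasible sets respecting both limits:
- lidar+magnetometer+relay+drill: mass 29, volume 19, value 101
- lidar+magnetometer+sampler+drill: mass 26, volume 14, value 97
- lidar+magnetometer+drill+spectrometer: mass 29, volume 18, value 94
- lidar+relay+drill: mass 26, volume 13, value 91
Best: 101 sci.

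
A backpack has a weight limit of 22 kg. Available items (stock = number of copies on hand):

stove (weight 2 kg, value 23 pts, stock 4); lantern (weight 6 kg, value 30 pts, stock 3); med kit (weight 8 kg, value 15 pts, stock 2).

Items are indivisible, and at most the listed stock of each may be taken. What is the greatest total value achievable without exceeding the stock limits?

Top feasible selections:
- 4×stove + 2×lantern: weight 20, value 152
- 4×stove + 1×lantern + 1×med kit: weight 22, value 137
Best: 152 pts.

152 pts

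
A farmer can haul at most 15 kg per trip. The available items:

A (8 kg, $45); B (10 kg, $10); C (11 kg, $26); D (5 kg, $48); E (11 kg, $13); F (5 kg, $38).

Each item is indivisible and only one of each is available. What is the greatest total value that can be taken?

This is a 0/1 knapsack; check combinations near the capacity.
- A+D: weight 8+5=13, value 45+48=93
- D+F: weight 5+5=10, value 48+38=86
- A+F: weight 8+5=13, value 45+38=83
Best: $93.

$93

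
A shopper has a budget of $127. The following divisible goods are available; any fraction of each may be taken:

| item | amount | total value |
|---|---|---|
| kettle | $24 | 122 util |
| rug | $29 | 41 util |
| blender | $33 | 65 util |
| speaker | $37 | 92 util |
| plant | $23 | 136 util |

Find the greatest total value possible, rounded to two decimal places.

Take in order of value per unit:
- plant (136/23 per unit): all 23 → value 136, running total 136.00
- kettle (122/24 per unit): all 24 → value 122, running total 258.00
- speaker (92/37 per unit): all 37 → value 92, running total 350.00
- blender (65/33 per unit): all 33 → value 65, running total 415.00
- rug (41/29 per unit): 10 of 29 → value 10×41/29 = 14.1379, running total 429.14
Total 429.14.

429.14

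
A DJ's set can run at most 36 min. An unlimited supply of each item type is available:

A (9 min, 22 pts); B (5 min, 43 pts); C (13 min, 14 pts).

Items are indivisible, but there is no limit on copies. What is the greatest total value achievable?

Best value-per-unit is B at 43/5, and filling with it alone uses duration 7×5=35. No mix of the others beats 7×43 = 301.

301 pts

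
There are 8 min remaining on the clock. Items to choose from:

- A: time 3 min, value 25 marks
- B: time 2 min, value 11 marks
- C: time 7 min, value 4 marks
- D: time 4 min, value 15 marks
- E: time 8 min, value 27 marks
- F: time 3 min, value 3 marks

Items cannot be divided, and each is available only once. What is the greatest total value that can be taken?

Check high-value combinations within 8 min:
- A+D: time 3+4=7, value 25+15=40
- A+B+F: time 3+2+3=8, value 25+11+3=39
- A+B: time 3+2=5, value 25+11=36
Best: 40 marks.

40 marks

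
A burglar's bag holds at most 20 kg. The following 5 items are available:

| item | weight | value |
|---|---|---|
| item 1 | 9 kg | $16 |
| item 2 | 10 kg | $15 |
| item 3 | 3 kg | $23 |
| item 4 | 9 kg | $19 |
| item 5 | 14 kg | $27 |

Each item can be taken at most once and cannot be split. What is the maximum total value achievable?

This is a 0/1 knapsack; check combinations near the capacity.
- item 3+item 5: weight 3+14=17, value 23+27=50
- item 3+item 4: weight 3+9=12, value 23+19=42
- item 1+item 3: weight 9+3=12, value 16+23=39
- item 2+item 3: weight 10+3=13, value 15+23=38
- item 1+item 4: weight 9+9=18, value 16+19=35
Best: $50.

$50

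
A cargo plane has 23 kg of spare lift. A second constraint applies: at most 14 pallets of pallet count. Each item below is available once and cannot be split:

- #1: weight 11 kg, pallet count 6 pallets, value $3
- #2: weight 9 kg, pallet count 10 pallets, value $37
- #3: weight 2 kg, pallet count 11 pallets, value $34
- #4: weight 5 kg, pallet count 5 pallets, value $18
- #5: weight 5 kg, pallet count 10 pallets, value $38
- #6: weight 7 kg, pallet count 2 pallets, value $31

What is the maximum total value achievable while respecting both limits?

Feasible sets respecting both limits:
- #5+#6: weight 12, pallet count 12, value 69
- #2+#6: weight 16, pallet count 12, value 68
- #3+#6: weight 9, pallet count 13, value 65
- #1+#4+#6: weight 23, pallet count 13, value 52
Best: $69.

$69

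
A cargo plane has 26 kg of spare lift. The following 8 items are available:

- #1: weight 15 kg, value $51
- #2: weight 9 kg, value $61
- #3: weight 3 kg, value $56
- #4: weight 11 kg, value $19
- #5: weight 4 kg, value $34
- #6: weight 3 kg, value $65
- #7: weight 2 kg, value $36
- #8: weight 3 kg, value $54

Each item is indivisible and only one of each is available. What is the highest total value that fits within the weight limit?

$306

Check high-value combinations within 26 kg:
- #2+#3+#5+#6+#7+#8: weight 9+3+4+3+2+3=24, value 61+56+34+65+36+54=306
- #2+#3+#6+#7+#8: weight 9+3+3+2+3=20, value 61+56+65+36+54=272
- #2+#3+#5+#6+#8: weight 9+3+4+3+3=22, value 61+56+34+65+54=270
- #3+#4+#5+#6+#7+#8: weight 3+11+4+3+2+3=26, value 56+19+34+65+36+54=264
- #1+#3+#6+#7+#8: weight 15+3+3+2+3=26, value 51+56+65+36+54=262
Best: $306.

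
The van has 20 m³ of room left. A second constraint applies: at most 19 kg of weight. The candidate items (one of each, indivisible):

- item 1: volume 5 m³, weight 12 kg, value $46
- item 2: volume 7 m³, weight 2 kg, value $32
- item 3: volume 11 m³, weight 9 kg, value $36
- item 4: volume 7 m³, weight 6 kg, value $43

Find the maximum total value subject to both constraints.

$89

Feasible sets respecting both limits:
- item 1+item 4: volume 12, weight 18, value 89
- item 3+item 4: volume 18, weight 15, value 79
- item 1+item 2: volume 12, weight 14, value 78
Best: $89.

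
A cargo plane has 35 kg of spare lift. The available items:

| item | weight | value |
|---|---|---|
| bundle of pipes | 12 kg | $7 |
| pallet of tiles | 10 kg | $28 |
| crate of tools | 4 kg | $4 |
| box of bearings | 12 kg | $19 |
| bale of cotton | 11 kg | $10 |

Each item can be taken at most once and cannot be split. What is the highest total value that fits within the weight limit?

Check high-value combinations within 35 kg:
- pallet of tiles+box of bearings+bale of cotton: weight 10+12+11=33, value 28+19+10=57
- bundle of pipes+pallet of tiles+box of bearings: weight 12+10+12=34, value 7+28+19=54
- pallet of tiles+crate of tools+box of bearings: weight 10+4+12=26, value 28+4+19=51
- pallet of tiles+box of bearings: weight 10+12=22, value 28+19=47
- bundle of pipes+pallet of tiles+bale of cotton: weight 12+10+11=33, value 7+28+10=45
Best: $57.

$57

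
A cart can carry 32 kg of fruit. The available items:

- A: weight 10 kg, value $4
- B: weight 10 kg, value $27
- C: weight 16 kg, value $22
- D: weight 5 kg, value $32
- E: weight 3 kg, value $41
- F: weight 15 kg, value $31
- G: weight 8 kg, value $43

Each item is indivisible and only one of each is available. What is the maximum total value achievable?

$147

This is a 0/1 knapsack; check combinations near the capacity.
- D+E+F+G: weight 5+3+15+8=31, value 32+41+31+43=147
- B+D+E+G: weight 10+5+3+8=26, value 27+32+41+43=143
- C+D+E+G: weight 16+5+3+8=32, value 22+32+41+43=138
- A+D+E+G: weight 10+5+3+8=26, value 4+32+41+43=120
Best: $147.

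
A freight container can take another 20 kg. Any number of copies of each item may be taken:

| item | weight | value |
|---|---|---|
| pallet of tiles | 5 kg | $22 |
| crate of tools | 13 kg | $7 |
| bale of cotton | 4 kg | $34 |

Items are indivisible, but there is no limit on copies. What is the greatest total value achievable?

$170

Best value-per-unit is bale of cotton at 34/4, and filling with it alone uses weight 5×4=20. No mix of the others beats 5×34 = 170.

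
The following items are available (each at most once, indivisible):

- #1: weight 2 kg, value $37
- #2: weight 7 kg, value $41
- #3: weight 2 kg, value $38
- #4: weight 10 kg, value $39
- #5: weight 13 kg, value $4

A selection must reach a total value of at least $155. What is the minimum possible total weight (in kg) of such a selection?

Subsets with value ≥ 155, sorted by total weight:
- #1+#2+#3+#4: weight 21, value 155
- #1+#2+#3+#4+#5: weight 34, value 159
Minimum weight: 21 kg.

21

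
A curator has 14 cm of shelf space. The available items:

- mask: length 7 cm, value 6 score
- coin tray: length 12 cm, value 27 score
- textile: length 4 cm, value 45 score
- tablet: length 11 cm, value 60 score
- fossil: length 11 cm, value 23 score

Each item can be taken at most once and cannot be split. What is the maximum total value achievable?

Check high-value combinations within 14 cm:
- tablet: length 11, value 60
- mask+textile: length 7+4=11, value 6+45=51
- textile: length 4, value 45
Best: 60 score.

60 score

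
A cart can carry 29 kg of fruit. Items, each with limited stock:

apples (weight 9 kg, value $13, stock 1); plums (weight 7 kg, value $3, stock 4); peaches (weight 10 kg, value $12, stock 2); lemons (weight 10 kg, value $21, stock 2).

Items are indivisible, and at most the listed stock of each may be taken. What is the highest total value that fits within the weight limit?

$55

Top feasible selections:
- 1×apples + 2×lemons: weight 29, value 55
- 1×apples + 1×peaches + 1×lemons: weight 29, value 46
- 1×plums + 2×lemons: weight 27, value 45
Best: $55.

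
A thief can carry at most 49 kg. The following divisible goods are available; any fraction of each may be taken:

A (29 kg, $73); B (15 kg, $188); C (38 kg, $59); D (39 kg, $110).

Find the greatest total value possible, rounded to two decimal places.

Take in order of value per unit:
- B (188/15 per unit): all 15 → value 188, running total 188.00
- D (110/39 per unit): 34 of 39 → value 34×110/39 = 95.8974, running total 283.90
Total 283.90.

283.90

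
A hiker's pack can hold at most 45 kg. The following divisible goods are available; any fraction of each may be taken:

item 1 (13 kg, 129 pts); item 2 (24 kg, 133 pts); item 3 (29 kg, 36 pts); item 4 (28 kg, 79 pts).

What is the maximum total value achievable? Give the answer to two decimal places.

Take in order of value per unit:
- item 1 (129/13 per unit): all 13 → value 129, running total 129.00
- item 2 (133/24 per unit): all 24 → value 133, running total 262.00
- item 4 (79/28 per unit): 8 of 28 → value 8×79/28 = 22.5714, running total 284.57
Total 284.57.

284.57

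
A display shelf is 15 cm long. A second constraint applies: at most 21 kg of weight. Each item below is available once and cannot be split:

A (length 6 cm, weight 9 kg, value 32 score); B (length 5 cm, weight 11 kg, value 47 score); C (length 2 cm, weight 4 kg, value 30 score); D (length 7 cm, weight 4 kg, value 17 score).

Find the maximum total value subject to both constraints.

Feasible sets respecting both limits:
- B+C+D: length 14, weight 19, value 94
- A+B: length 11, weight 20, value 79
- A+C+D: length 15, weight 17, value 79
- B+C: length 7, weight 15, value 77
Best: 94 score.

94 score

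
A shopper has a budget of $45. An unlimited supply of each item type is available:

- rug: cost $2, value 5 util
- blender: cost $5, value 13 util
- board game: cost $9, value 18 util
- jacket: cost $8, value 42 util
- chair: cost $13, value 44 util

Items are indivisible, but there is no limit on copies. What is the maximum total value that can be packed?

Best value-per-unit is jacket at 42/8; filling with it alone gives 5×42 = 210.
Optimal mix: 1×blender + 5×jacket → cost 45, value 223.

223 util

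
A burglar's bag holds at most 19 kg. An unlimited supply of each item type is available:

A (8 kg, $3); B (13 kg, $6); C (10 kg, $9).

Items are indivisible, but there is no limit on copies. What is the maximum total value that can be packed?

$12

Best value-per-unit is C at 9/10; filling with it alone gives 1×9 = 9.
Optimal mix: 1×A + 1×C → weight 18, value 12.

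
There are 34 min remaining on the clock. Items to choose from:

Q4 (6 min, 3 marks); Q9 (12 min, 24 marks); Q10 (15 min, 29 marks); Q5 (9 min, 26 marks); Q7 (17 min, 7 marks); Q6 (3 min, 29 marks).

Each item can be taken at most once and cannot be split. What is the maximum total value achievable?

Check high-value combinations within 34 min:
- Q4+Q10+Q5+Q6: time 6+15+9+3=33, value 3+29+26+29=87
- Q10+Q5+Q6: time 15+9+3=27, value 29+26+29=84
- Q9+Q10+Q6: time 12+15+3=30, value 24+29+29=82
Best: 87 marks.

87 marks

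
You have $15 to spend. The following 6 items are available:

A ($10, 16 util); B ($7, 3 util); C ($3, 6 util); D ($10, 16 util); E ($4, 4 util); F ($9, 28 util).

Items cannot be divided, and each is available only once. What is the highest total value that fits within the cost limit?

Check high-value combinations within $15:
- C+F: cost 3+9=12, value 6+28=34
- E+F: cost 4+9=13, value 4+28=32
- F: cost 9, value 28
Best: 34 util.

34 util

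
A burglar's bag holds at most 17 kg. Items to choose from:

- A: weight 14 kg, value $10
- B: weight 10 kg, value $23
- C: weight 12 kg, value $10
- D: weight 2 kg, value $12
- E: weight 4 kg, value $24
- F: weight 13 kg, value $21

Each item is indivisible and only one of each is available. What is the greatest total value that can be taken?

Check high-value combinations within 17 kg:
- B+D+E: weight 10+2+4=16, value 23+12+24=59
- B+E: weight 10+4=14, value 23+24=47
- E+F: weight 4+13=17, value 24+21=45
Best: $59.

$59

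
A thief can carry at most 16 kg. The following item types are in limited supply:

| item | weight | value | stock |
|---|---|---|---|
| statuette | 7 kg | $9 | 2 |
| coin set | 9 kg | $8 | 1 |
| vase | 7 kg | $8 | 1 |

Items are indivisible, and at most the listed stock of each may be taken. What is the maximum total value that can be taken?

$18

Best selections within weight 16 and stock limits:
- 2×statuette: weight 14, value 18
- 1×statuette + 1×vase: weight 14, value 17
- 1×statuette + 1×coin set: weight 16, value 17
Best: $18.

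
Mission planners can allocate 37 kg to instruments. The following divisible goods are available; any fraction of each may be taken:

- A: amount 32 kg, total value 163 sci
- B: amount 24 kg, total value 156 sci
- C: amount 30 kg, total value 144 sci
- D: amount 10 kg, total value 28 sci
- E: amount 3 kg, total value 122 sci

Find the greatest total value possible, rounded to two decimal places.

Take in order of value per unit:
- E (122/3 per unit): all 3 → value 122, running total 122.00
- B (156/24 per unit): all 24 → value 156, running total 278.00
- A (163/32 per unit): 10 of 32 → value 10×163/32 = 50.9375, running total 328.94
Total 328.94.

328.94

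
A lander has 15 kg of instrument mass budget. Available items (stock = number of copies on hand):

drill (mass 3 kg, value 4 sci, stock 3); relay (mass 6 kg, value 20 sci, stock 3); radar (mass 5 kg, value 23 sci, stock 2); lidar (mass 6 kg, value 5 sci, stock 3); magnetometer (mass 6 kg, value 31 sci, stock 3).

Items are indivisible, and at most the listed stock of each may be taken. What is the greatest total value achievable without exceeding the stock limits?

Top feasible selections:
- 1×drill + 2×magnetometer: mass 15, value 66
- 2×magnetometer: mass 12, value 62
- 1×drill + 1×radar + 1×magnetometer: mass 14, value 58
- 1×drill + 1×relay + 1×magnetometer: mass 15, value 55
Best: 66 sci.

66 sci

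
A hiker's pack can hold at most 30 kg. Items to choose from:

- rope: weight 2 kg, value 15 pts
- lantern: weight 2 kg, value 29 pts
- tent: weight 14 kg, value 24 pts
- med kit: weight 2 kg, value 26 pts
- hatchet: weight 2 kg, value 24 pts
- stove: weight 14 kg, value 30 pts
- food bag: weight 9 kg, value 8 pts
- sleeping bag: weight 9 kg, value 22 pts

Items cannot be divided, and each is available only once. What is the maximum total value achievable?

Check high-value combinations within 30 kg:
- lantern+med kit+hatchet+stove+sleeping bag: weight 2+2+2+14+9=29, value 29+26+24+30+22=131
- lantern+tent+med kit+hatchet+sleeping bag: weight 2+14+2+2+9=29, value 29+24+26+24+22=125
- rope+lantern+med kit+hatchet+stove: weight 2+2+2+2+14=22, value 15+29+26+24+30=124
- rope+lantern+med kit+hatchet+food bag+sleeping bag: weight 2+2+2+2+9+9=26, value 15+29+26+24+8+22=124
Best: 131 pts.

131 pts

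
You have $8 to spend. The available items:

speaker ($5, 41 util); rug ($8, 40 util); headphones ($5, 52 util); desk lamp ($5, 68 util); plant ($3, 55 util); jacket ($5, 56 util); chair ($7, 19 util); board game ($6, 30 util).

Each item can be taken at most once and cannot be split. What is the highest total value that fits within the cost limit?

123 util

Check high-value combinations within $8:
- desk lamp+plant: cost 5+3=8, value 68+55=123
- plant+jacket: cost 3+5=8, value 55+56=111
- headphones+plant: cost 5+3=8, value 52+55=107
- speaker+plant: cost 5+3=8, value 41+55=96
- desk lamp: cost 5, value 68
Best: 123 util.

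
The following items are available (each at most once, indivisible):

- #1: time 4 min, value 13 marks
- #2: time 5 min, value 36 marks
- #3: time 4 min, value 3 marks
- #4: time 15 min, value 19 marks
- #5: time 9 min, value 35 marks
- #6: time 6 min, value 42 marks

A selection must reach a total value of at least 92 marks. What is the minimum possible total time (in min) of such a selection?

19

Subsets with value ≥ 92, sorted by total time:
- #1+#2+#3+#6: time 19, value 94
- #2+#5+#6: time 20, value 113
Minimum time: 19 min.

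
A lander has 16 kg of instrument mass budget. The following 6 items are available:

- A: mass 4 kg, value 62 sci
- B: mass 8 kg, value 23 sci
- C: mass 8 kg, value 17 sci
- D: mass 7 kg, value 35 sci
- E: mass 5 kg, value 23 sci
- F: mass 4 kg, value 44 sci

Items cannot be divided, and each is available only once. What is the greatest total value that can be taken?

141 sci

Check high-value combinations within 16 kg:
- A+D+F: mass 4+7+4=15, value 62+35+44=141
- A+E+F: mass 4+5+4=13, value 62+23+44=129
- A+B+F: mass 4+8+4=16, value 62+23+44=129
Best: 141 sci.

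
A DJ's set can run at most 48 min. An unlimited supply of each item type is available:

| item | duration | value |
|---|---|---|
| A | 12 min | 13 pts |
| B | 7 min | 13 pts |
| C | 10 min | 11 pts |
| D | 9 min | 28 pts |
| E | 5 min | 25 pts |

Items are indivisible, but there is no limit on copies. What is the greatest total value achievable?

225 pts

Best value-per-unit is E at 25/5, and filling with it alone uses duration 9×5=45. No mix of the others beats 9×25 = 225.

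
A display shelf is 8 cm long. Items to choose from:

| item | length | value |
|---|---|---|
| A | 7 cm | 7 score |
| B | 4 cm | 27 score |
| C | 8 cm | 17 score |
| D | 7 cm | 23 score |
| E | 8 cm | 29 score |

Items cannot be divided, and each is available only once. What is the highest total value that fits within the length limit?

Check high-value combinations within 8 cm:
- E: length 8, value 29
- B: length 4, value 27
- D: length 7, value 23
Best: 29 score.

29 score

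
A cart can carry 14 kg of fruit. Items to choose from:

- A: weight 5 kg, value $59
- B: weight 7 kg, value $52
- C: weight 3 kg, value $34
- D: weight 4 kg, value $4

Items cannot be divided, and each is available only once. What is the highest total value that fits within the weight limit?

$111

Check high-value combinations within 14 kg:
- A+B: weight 5+7=12, value 59+52=111
- A+C+D: weight 5+3+4=12, value 59+34+4=97
- A+C: weight 5+3=8, value 59+34=93
- B+C+D: weight 7+3+4=14, value 52+34+4=90
Best: $111.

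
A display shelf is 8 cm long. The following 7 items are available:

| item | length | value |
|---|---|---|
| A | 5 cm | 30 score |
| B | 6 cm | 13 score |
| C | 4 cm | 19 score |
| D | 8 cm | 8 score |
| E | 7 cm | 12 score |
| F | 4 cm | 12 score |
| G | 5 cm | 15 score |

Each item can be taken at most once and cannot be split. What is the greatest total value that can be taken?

Check high-value combinations within 8 cm:
- C+F: length 4+4=8, value 19+12=31
- A: length 5, value 30
- C: length 4, value 19
- G: length 5, value 15
- B: length 6, value 13
Best: 31 score.

31 score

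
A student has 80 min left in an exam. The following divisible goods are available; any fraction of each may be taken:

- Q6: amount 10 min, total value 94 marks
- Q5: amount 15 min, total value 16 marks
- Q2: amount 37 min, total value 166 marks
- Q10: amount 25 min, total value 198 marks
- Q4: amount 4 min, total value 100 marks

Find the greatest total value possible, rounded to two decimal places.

562.27

Take in order of value per unit:
- Q4 (100/4 per unit): all 4 → value 100, running total 100.00
- Q6 (94/10 per unit): all 10 → value 94, running total 194.00
- Q10 (198/25 per unit): all 25 → value 198, running total 392.00
- Q2 (166/37 per unit): all 37 → value 166, running total 558.00
- Q5 (16/15 per unit): 4 of 15 → value 4×16/15 = 4.2667, running total 562.27
Total 562.27.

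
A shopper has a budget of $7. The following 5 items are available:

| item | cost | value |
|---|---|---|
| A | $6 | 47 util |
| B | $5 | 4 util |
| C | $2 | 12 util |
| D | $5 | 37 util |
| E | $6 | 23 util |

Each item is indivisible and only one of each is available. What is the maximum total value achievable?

49 util

Check high-value combinations within $7:
- C+D: cost 2+5=7, value 12+37=49
- A: cost 6, value 47
- D: cost 5, value 37
Best: 49 util.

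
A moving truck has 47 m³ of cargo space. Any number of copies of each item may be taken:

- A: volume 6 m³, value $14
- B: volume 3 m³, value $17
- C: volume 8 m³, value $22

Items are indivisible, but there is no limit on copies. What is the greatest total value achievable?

$255

Best value-per-unit is B at 17/3, and filling with it alone uses volume 15×3=45. No mix of the others beats 15×17 = 255.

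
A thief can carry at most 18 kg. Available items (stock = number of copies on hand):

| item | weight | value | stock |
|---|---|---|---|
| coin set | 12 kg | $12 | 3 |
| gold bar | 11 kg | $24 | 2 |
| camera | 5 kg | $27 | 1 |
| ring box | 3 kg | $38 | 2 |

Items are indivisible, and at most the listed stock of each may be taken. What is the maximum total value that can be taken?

$103

Best selections within weight 18 and stock limits:
- 1×camera + 2×ring box: weight 11, value 103
- 1×gold bar + 2×ring box: weight 17, value 100
Best: $103.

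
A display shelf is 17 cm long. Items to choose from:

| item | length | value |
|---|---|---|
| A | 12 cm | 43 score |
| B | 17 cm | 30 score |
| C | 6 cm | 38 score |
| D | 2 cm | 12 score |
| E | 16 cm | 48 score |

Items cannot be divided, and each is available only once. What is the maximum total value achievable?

Check high-value combinations within 17 cm:
- A+D: length 12+2=14, value 43+12=55
- C+D: length 6+2=8, value 38+12=50
- E: length 16, value 48
- A: length 12, value 43
- C: length 6, value 38
Best: 55 score.

55 score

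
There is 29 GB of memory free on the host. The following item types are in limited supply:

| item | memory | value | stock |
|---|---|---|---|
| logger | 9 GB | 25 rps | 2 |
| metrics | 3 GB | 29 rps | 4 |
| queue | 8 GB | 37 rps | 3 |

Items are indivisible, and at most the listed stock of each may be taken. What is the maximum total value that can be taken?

190 rps

Best selections within memory 29 and stock limits:
- 4×metrics + 2×queue: memory 28, value 190
- 1×logger + 4×metrics + 1×queue: memory 29, value 178
- 3×metrics + 2×queue: memory 25, value 161
- 4×metrics + 1×queue: memory 20, value 153
Best: 190 rps.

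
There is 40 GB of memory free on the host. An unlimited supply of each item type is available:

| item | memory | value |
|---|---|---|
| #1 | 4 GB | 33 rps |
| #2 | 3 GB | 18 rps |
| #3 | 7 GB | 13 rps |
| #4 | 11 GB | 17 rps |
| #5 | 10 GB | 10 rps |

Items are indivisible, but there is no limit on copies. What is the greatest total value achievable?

330 rps

Best value-per-unit is #1 at 33/4, and filling with it alone uses memory 10×4=40. No mix of the others beats 10×33 = 330.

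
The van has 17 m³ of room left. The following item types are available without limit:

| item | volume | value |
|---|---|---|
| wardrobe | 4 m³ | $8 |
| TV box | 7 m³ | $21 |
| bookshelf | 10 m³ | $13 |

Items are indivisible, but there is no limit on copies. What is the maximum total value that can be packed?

Best value-per-unit is TV box at 21/7, and filling with it alone uses volume 2×7=14. No mix of the others beats 2×21 = 42.

$42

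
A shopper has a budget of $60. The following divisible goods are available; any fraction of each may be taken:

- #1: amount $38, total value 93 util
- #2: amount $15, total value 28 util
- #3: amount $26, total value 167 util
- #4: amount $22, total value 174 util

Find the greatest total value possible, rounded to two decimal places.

370.37

Take in order of value per unit:
- #4 (174/22 per unit): all 22 → value 174, running total 174.00
- #3 (167/26 per unit): all 26 → value 167, running total 341.00
- #1 (93/38 per unit): 12 of 38 → value 12×93/38 = 29.3684, running total 370.37
Total 370.37.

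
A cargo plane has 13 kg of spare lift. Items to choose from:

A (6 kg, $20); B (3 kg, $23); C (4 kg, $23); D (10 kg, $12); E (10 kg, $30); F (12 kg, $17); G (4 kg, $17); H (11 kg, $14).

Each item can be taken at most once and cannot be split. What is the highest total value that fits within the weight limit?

Check high-value combinations within 13 kg:
- A+B+C: weight 6+3+4=13, value 20+23+23=66
- B+C+G: weight 3+4+4=11, value 23+23+17=63
- A+B+G: weight 6+3+4=13, value 20+23+17=60
- B+E: weight 3+10=13, value 23+30=53
Best: $66.

$66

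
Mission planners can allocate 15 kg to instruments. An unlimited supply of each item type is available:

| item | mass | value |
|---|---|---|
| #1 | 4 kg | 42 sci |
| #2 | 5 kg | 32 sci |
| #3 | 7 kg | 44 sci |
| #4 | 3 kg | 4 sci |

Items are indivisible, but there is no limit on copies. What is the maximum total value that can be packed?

130 sci

Best value-per-unit is #1 at 42/4; filling with it alone gives 3×42 = 126.
Optimal mix: 3×#1 + 1×#4 → mass 15, value 130.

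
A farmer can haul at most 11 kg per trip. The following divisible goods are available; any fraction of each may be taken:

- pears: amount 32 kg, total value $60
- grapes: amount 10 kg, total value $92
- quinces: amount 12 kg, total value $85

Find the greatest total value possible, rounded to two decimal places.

Take in order of value per unit:
- grapes (92/10 per unit): all 10 → value 92, running total 92.00
- quinces (85/12 per unit): 1 of 12 → value 1×85/12 = 7.0833, running total 99.08
Total 99.08.

99.08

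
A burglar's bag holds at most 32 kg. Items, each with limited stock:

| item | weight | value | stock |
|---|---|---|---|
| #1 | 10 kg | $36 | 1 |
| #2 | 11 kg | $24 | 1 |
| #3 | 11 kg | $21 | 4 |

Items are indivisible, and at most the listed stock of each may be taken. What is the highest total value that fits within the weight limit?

Best selections within weight 32 and stock limits:
- 1×#1 + 1×#2 + 1×#3: weight 32, value 81
- 1×#1 + 2×#3: weight 32, value 78
- 1×#1 + 1×#2: weight 21, value 60
- 1×#1 + 1×#3: weight 21, value 57
Best: $81.

$81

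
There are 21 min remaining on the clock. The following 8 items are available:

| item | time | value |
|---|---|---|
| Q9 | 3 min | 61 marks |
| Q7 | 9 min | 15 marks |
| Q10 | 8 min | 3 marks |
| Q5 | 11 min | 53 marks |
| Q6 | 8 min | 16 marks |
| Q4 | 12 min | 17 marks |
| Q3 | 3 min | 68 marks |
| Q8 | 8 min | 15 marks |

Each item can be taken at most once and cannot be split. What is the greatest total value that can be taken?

This is a 0/1 knapsack; check combinations near the capacity.
- Q9+Q5+Q3: time 3+11+3=17, value 61+53+68=182
- Q9+Q4+Q3: time 3+12+3=18, value 61+17+68=146
- Q9+Q6+Q3: time 3+8+3=14, value 61+16+68=145
- Q9+Q3+Q8: time 3+3+8=14, value 61+68+15=144
- Q9+Q7+Q3: time 3+9+3=15, value 61+15+68=144
Best: 182 marks.

182 marks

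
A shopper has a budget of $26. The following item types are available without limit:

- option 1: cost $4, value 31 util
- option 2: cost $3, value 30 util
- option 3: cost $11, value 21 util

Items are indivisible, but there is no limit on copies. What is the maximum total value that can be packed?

242 util

Best value-per-unit is option 2 at 30/3; filling with it alone gives 8×30 = 240.
Optimal mix: 2×option 1 + 6×option 2 → cost 26, value 242.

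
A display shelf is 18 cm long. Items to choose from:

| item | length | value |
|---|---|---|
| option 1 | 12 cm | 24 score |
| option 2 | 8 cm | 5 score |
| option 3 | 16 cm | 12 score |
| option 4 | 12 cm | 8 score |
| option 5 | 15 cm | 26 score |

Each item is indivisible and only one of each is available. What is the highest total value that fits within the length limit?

Check high-value combinations within 18 cm:
- option 5: length 15, value 26
- option 1: length 12, value 24
- option 3: length 16, value 12
- option 4: length 12, value 8
Best: 26 score.

26 score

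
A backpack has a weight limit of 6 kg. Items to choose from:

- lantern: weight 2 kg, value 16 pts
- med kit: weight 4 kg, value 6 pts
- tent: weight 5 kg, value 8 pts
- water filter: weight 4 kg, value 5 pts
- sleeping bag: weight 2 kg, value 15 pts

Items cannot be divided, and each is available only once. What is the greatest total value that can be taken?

31 pts

Check high-value combinations within 6 kg:
- lantern+sleeping bag: weight 2+2=4, value 16+15=31
- lantern+med kit: weight 2+4=6, value 16+6=22
- lantern+water filter: weight 2+4=6, value 16+5=21
- med kit+sleeping bag: weight 4+2=6, value 6+15=21
Best: 31 pts.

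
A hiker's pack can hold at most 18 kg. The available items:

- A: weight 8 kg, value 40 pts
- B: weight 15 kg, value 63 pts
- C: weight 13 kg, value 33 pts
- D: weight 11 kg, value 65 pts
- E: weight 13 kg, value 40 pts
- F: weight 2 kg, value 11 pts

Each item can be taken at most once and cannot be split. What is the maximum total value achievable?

Check high-value combinations within 18 kg:
- D+F: weight 11+2=13, value 65+11=76
- B+F: weight 15+2=17, value 63+11=74
- D: weight 11, value 65
- B: weight 15, value 63
Best: 76 pts.

76 pts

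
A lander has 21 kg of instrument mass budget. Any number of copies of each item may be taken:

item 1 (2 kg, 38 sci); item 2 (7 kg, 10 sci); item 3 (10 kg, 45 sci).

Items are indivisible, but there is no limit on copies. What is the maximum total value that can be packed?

380 sci

Best value-per-unit is item 1 at 38/2, and filling with it alone uses mass 10×2=20. No mix of the others beats 10×38 = 380.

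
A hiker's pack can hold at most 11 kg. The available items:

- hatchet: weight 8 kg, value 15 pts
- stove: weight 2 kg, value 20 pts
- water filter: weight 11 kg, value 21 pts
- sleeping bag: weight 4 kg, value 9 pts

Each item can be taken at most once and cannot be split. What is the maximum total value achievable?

Check high-value combinations within 11 kg:
- hatchet+stove: weight 8+2=10, value 15+20=35
- stove+sleeping bag: weight 2+4=6, value 20+9=29
- water filter: weight 11, value 21
- stove: weight 2, value 20
Best: 35 pts.

35 pts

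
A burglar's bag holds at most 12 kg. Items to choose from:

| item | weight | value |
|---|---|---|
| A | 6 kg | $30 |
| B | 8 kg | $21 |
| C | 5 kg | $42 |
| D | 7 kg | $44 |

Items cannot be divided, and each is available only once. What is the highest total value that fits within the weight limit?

Check high-value combinations within 12 kg:
- C+D: weight 5+7=12, value 42+44=86
- A+C: weight 6+5=11, value 30+42=72
- D: weight 7, value 44
- C: weight 5, value 42
- A: weight 6, value 30
Best: $86.

$86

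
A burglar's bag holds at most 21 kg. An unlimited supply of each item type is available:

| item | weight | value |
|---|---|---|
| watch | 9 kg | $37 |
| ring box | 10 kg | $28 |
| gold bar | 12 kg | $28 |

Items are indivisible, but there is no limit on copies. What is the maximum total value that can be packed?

Best value-per-unit is watch at 37/9, and filling with it alone uses weight 2×9=18. No mix of the others beats 2×37 = 74.

$74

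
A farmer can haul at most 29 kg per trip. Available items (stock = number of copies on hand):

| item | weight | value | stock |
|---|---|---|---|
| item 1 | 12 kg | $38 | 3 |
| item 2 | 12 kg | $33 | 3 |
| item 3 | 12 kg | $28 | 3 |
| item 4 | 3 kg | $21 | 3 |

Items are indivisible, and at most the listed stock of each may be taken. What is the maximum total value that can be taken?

$101

Top feasible selections:
- 1×item 1 + 3×item 4: weight 21, value 101
- 2×item 1 + 1×item 4: weight 27, value 97
- 1×item 2 + 3×item 4: weight 21, value 96
Best: $101.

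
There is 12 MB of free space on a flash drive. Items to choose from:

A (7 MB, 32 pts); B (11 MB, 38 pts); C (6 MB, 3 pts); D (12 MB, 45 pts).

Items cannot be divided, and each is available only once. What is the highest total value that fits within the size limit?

45 pts

This is a 0/1 knapsack; check combinations near the capacity.
- D: size 12, value 45
- B: size 11, value 38
- A: size 7, value 32
- C: size 6, value 3
Best: 45 pts.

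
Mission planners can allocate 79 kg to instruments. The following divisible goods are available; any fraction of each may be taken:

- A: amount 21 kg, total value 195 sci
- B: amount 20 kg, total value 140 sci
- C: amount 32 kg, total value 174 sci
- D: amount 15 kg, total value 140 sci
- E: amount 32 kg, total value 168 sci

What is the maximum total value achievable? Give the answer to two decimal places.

600.06

Take in order of value per unit:
- D (140/15 per unit): all 15 → value 140, running total 140.00
- A (195/21 per unit): all 21 → value 195, running total 335.00
- B (140/20 per unit): all 20 → value 140, running total 475.00
- C (174/32 per unit): 23 of 32 → value 23×174/32 = 125.0625, running total 600.06
Total 600.06.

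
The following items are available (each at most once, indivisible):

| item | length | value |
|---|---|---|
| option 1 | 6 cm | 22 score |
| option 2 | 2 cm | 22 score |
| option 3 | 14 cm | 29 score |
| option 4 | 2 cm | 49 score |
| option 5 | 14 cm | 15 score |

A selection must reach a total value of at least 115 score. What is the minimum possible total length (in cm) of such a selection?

24

Subsets with value ≥ 115, sorted by total length:
- option 1+option 2+option 3+option 4: length 24, value 122
- option 2+option 3+option 4+option 5: length 32, value 115
- option 1+option 3+option 4+option 5: length 36, value 115
- option 1+option 2+option 3+option 4+option 5: length 38, value 137
Minimum length: 24 cm.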